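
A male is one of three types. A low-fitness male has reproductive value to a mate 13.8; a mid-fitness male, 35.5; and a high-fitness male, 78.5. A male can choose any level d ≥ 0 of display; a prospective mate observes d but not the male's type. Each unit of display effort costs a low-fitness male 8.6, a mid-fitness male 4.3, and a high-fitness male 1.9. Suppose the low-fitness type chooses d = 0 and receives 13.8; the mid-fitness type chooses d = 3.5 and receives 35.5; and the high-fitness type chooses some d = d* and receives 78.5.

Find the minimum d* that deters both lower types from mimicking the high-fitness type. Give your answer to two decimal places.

13.50

Low-fitness type (on-path payoff 13.8) won't mimic when 13.8 ≥ 78.5 − 8.6·d*, i.e. d* ≥ 7.52.
Mid-fitness type (on-path payoff 35.5 − 4.3×3.5 = 20.45) won't mimic when 20.45 ≥ 78.5 − 4.3·d*, i.e. d* ≥ 13.50.
Both must hold, so d* = max(7.52, 13.50) = 13.50. The mid-fitness type's constraint binds.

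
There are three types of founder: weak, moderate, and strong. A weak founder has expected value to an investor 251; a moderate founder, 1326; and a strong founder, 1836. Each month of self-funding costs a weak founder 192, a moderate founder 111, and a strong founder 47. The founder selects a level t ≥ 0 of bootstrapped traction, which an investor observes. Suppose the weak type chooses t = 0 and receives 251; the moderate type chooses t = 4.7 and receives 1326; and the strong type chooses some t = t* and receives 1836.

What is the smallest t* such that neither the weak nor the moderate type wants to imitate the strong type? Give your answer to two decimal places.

9.29

Moderate type (on-path payoff 1326 − 111×4.7 = 804.3) won't mimic when 804.3 ≥ 1836 − 111·t*, i.e. t* ≥ 9.29.
Weak type (on-path payoff 251) won't mimic when 251 ≥ 1836 − 192·t*, i.e. t* ≥ 8.26.
Both must hold, so t* = max(8.26, 9.29) = 9.29. The moderate type's constraint binds.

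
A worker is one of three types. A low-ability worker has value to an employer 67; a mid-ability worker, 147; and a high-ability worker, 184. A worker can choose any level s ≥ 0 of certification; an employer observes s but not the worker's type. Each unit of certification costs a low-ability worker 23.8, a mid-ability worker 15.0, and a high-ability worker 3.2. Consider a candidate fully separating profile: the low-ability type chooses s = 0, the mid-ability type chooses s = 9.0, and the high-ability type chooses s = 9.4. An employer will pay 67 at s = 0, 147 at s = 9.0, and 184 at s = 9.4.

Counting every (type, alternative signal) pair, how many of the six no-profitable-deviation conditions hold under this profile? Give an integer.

4

Mid-ability (own payoff 147 − 15.0×9.0 = 12): to s=0 gives 67 → profitable ✗; to s=9.4 gives 184 − 15.0×9.4 = 43 → profitable ✗.
High-ability (own payoff 184 − 3.2×9.4 = 153.92): to s=0 gives 67 → no gain ✓; to s=9.0 gives 147 − 3.2×9.0 = 118.2 → no gain ✓.
Low-ability (own payoff 67): to s=9.0 gives 147 − 23.8×9.0 = -67.2 → no gain ✓; to s=9.4 gives 184 − 23.8×9.4 = -39.72 → no gain ✓.
4 of the 6 constraints hold; not an equilibrium.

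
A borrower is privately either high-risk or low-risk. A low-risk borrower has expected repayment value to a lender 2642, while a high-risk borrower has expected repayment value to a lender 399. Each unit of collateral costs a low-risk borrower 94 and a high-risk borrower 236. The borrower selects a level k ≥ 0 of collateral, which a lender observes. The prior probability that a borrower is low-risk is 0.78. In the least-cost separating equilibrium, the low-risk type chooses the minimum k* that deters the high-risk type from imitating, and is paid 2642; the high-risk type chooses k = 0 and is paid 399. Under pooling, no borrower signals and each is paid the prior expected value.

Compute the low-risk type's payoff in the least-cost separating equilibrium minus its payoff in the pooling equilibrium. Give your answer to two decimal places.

Least-cost separating signal: k* solves 399 = 2642 − 236·k*, so k* = (2642 − 399)/236 ≈ 9.5042.
Low-risk type's separating payoff: 2642 − 94 × k* = 2642 − 94 × (2642 − 399)/236 = 2642 − 210842/236 ≈ 1748.6017.
Pooling payoff: 0.78 × 2642 + 0.22 × 399 = 2148.54.
Difference: 1748.6017 − 2148.54 = -399.9383, i.e. -399.94 to two decimal places.
The low-risk type would prefer the pooling outcome.

-399.94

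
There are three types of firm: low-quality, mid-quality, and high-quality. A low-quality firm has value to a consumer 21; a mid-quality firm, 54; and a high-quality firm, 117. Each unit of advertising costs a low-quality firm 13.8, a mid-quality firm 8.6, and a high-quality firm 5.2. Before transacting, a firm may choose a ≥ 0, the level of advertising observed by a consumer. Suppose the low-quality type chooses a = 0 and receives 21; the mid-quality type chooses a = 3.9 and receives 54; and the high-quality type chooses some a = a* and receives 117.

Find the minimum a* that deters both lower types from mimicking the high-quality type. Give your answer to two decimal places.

Mid-quality type (on-path payoff 54 − 8.6×3.9 = 20.46) won't mimic when 20.46 ≥ 117 − 8.6·a*, i.e. a* ≥ 11.23.
Low-quality type (on-path payoff 21) won't mimic when 21 ≥ 117 − 13.8·a*, i.e. a* ≥ 6.96.
Both must hold, so a* = max(6.96, 11.23) = 11.23. The mid-quality type's constraint binds.

11.23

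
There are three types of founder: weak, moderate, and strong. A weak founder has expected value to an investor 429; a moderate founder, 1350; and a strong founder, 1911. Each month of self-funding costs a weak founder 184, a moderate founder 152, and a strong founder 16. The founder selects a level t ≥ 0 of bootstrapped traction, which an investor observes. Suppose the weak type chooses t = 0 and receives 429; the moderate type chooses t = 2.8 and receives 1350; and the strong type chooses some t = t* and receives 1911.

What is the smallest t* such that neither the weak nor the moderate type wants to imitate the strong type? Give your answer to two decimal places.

Moderate type (on-path payoff 1350 − 152×2.8 = 924.4) won't mimic when 924.4 ≥ 1911 − 152·t*, i.e. t* ≥ 6.49.
Weak type (on-path payoff 429) won't mimic when 429 ≥ 1911 − 184·t*, i.e. t* ≥ 8.05.
Both must hold, so t* = max(8.05, 6.49) = 8.05. The weak type's constraint binds.

8.05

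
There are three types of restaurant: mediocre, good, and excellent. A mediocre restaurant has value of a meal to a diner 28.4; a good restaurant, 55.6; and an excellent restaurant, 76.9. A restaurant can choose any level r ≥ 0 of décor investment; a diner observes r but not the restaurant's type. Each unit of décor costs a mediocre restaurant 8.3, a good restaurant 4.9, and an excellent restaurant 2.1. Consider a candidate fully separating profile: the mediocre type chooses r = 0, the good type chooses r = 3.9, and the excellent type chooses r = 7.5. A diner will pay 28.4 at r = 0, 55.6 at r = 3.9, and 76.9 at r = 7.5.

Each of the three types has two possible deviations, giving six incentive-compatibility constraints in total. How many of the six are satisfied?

5

Mediocre (own payoff 28.4): to r=3.9 gives 55.6 − 8.3×3.9 = 23.23 → no gain ✓; to r=7.5 gives 76.9 − 8.3×7.5 = 14.65 → no gain ✓.
Good (own payoff 55.6 − 4.9×3.9 = 36.49): to r=0 gives 28.4 → no gain ✓; to r=7.5 gives 76.9 − 4.9×7.5 = 40.15 → profitable ✗.
Excellent (own payoff 76.9 − 2.1×7.5 = 61.15): to r=0 gives 28.4 → no gain ✓; to r=3.9 gives 55.6 − 2.1×3.9 = 47.41 → no gain ✓.
5 of the 6 constraints hold; not an equilibrium.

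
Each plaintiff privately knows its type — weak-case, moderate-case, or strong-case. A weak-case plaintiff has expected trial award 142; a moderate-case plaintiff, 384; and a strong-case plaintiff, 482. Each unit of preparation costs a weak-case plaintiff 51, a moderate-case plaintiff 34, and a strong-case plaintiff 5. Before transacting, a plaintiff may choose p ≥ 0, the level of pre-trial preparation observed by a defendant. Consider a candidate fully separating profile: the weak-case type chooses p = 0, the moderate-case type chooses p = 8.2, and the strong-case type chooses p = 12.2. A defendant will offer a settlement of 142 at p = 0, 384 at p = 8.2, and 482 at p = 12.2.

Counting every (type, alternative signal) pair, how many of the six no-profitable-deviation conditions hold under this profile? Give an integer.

Moderate-case (own payoff 384 − 34×8.2 = 105.2): to p=0 gives 142 → profitable ✗; to p=12.2 gives 482 − 34×12.2 = 67.2 → no gain ✓.
Weak-case (own payoff 142): to p=8.2 gives 384 − 51×8.2 = -34.2 → no gain ✓; to p=12.2 gives 482 − 51×12.2 = -140.2 → no gain ✓.
Strong-case (own payoff 482 − 5×12.2 = 421): to p=0 gives 142 → no gain ✓; to p=8.2 gives 384 − 5×8.2 = 343 → no gain ✓.
5 of the 6 constraints hold; not an equilibrium.

5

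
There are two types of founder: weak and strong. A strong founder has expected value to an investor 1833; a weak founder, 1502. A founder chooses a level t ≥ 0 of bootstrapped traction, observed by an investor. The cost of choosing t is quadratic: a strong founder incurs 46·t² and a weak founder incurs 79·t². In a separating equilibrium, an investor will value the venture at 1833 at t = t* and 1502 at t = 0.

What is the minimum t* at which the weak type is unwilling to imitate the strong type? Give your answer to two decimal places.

The weak type at t = 0 receives 1502; imitating at t* yields 1833 − 79·t*².
Indifference: 1502 = 1833 − 79·t*², so t*² = (1833 − 1502) / 79 ≈ 4.1899.
t* = √4.1899 ≈ 2.05.

2.05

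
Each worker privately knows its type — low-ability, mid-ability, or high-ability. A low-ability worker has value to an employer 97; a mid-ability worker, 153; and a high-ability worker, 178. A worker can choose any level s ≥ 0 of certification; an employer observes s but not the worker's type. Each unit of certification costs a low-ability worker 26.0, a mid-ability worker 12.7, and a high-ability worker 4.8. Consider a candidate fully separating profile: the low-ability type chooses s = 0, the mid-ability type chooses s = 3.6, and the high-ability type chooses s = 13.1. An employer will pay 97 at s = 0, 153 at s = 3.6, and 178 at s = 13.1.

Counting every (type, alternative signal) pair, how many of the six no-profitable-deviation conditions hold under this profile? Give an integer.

5

High-ability (own payoff 178 − 4.8×13.1 = 115.12): to s=0 gives 97 → no gain ✓; to s=3.6 gives 153 − 4.8×3.6 = 135.72 → profitable ✗.
Low-ability (own payoff 97): to s=3.6 gives 153 − 26.0×3.6 = 59.4 → no gain ✓; to s=13.1 gives 178 − 26.0×13.1 = -162.6 → no gain ✓.
Mid-ability (own payoff 153 − 12.7×3.6 = 107.28): to s=0 gives 97 → no gain ✓; to s=13.1 gives 178 − 12.7×13.1 = 11.63 → no gain ✓.
5 of the 6 constraints hold; not an equilibrium.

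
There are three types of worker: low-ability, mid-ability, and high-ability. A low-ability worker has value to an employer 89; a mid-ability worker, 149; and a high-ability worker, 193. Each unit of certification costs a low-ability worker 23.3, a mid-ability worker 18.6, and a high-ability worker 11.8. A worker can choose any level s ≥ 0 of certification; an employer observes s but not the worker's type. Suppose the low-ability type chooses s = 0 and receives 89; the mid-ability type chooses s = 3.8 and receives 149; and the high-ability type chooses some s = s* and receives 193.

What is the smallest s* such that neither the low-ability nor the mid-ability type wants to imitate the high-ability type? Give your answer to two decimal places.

6.17

Mid-ability type (on-path payoff 149 − 18.6×3.8 = 78.32) won't mimic when 78.32 ≥ 193 − 18.6·s*, i.e. s* ≥ 6.17.
Low-ability type (on-path payoff 89) won't mimic when 89 ≥ 193 − 23.3·s*, i.e. s* ≥ 4.46.
Both must hold, so s* = max(4.46, 6.17) = 6.17. The mid-ability type's constraint binds.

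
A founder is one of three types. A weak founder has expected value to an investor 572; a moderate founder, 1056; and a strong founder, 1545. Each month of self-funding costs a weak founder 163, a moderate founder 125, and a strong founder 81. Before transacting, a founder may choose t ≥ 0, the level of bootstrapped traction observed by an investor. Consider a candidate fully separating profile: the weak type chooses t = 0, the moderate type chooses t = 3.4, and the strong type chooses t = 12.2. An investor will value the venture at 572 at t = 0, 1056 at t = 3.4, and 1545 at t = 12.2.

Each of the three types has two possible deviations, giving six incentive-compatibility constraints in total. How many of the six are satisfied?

4

Strong (own payoff 1545 − 81×12.2 = 556.8): to t=0 gives 572 → profitable ✗; to t=3.4 gives 1056 − 81×3.4 = 780.6 → profitable ✗.
Weak (own payoff 572): to t=3.4 gives 1056 − 163×3.4 = 501.8 → no gain ✓; to t=12.2 gives 1545 − 163×12.2 = -443.6 → no gain ✓.
Moderate (own payoff 1056 − 125×3.4 = 631): to t=0 gives 572 → no gain ✓; to t=12.2 gives 1545 − 125×12.2 = 20 → no gain ✓.
4 of the 6 constraints hold; not an equilibrium.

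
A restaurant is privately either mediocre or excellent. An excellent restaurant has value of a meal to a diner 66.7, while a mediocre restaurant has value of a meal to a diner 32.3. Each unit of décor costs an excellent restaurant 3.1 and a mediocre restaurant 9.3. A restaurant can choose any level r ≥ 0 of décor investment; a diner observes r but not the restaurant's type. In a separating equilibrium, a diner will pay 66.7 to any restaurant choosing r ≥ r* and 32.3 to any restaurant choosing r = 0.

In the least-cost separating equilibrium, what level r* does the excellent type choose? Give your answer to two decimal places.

3.70

A mediocre restaurant choosing r = 0 receives 32.3.
Imitating at r* instead would pay 66.7 at cost 9.3·r*, netting 66.7 − 9.3·r*.
Indifference: 32.3 = 66.7 − 9.3·r*, so r* = (66.7 − 32.3) / 9.3 ≈ 3.70.
At r* the mediocre type's incentive constraint just binds; the excellent type strictly prefers r* since its per-unit cost is lower.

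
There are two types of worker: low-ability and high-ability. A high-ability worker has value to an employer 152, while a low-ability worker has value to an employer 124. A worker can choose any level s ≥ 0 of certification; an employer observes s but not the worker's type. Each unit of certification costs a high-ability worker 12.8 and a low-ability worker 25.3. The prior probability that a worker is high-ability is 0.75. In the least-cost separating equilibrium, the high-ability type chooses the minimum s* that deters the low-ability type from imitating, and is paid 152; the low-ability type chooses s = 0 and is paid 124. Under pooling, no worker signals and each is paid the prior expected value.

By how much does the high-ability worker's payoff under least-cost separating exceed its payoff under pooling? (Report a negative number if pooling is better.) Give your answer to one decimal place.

-7.2

Least-cost separating signal: s* solves 124 = 152 − 25.3·s*, so s* = (152 − 124)/25.3 ≈ 1.1067.
High-ability type's separating payoff: 152 − 12.8 × s* = 152 − 12.8 × (152 − 124)/25.3 = 152 − 358.4/25.3 ≈ 137.834.
Pooling payoff: 0.75 × 152 + 0.25 × 124 = 145.
Difference: 137.834 − 145 = -7.166, i.e. -7.2 to one decimal place.
The high-ability type would prefer the pooling outcome.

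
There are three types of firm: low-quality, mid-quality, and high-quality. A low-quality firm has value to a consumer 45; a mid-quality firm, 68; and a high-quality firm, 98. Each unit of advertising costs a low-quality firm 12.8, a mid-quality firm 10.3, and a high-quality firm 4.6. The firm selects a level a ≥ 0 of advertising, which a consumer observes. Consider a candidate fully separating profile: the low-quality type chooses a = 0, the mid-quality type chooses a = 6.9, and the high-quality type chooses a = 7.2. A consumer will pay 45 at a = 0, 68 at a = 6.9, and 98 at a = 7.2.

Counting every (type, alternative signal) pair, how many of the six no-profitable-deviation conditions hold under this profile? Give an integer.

High-quality (own payoff 98 − 4.6×7.2 = 64.88): to a=0 gives 45 → no gain ✓; to a=6.9 gives 68 − 4.6×6.9 = 36.26 → no gain ✓.
Low-quality (own payoff 45): to a=6.9 gives 68 − 12.8×6.9 = -20.32 → no gain ✓; to a=7.2 gives 98 − 12.8×7.2 = 5.84 → no gain ✓.
Mid-quality (own payoff 68 − 10.3×6.9 = -3.07): to a=0 gives 45 → profitable ✗; to a=7.2 gives 98 − 10.3×7.2 = 23.84 → profitable ✗.
4 of the 6 constraints hold; not an equilibrium.

4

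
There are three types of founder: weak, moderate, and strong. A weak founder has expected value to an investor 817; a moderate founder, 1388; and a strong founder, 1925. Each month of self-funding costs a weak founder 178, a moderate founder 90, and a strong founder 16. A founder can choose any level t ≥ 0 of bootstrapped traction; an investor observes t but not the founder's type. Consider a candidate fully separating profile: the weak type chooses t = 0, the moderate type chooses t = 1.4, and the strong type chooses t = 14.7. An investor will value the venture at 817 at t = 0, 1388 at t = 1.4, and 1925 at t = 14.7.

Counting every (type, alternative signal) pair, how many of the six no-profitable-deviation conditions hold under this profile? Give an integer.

Strong (own payoff 1925 − 16×14.7 = 1689.8): to t=0 gives 817 → no gain ✓; to t=1.4 gives 1388 − 16×1.4 = 1365.6 → no gain ✓.
Weak (own payoff 817): to t=1.4 gives 1388 − 178×1.4 = 1138.8 → profitable ✗; to t=14.7 gives 1925 − 178×14.7 = -691.6 → no gain ✓.
Moderate (own payoff 1388 − 90×1.4 = 1262): to t=0 gives 817 → no gain ✓; to t=14.7 gives 1925 − 90×14.7 = 602 → no gain ✓.
5 of the 6 constraints hold; not an equilibrium.

5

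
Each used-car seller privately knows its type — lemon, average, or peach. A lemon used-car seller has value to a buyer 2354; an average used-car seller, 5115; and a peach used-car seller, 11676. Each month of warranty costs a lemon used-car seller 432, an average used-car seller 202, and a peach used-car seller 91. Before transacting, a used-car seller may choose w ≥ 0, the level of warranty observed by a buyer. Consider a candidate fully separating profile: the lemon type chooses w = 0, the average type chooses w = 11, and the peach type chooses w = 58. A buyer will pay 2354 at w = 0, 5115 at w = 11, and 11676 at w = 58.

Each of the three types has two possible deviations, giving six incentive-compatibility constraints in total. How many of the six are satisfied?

6

Average (own payoff 5115 − 202×11 = 2893): to w=0 gives 2354 → no gain ✓; to w=58 gives 11676 − 202×58 = -40 → no gain ✓.
Lemon (own payoff 2354): to w=11 gives 5115 − 432×11 = 363 → no gain ✓; to w=58 gives 11676 − 432×58 = -13380 → no gain ✓.
Peach (own payoff 11676 − 91×58 = 6398): to w=0 gives 2354 → no gain ✓; to w=11 gives 5115 − 91×11 = 4114 → no gain ✓.
6 of the 6 constraints hold; this profile is a separating equilibrium.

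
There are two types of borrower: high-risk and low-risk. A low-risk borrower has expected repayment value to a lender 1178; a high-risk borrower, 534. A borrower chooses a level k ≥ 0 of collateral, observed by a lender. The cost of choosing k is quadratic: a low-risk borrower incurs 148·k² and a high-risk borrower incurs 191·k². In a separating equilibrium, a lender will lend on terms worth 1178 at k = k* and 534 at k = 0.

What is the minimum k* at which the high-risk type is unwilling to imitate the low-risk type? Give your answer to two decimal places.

1.84

The high-risk type at k = 0 receives 534; imitating at k* yields 1178 − 191·k*².
Indifference: 534 = 1178 − 191·k*², so k*² = (1178 − 534) / 191 ≈ 3.3717.
k* = √3.3717 ≈ 1.84.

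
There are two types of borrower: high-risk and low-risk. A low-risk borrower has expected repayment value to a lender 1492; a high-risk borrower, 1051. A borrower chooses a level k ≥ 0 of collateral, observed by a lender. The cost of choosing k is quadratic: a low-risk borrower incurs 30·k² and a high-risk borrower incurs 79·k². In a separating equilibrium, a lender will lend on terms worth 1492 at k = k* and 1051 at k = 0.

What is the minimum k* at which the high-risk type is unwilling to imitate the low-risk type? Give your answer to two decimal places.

The high-risk type at k = 0 receives 1051; imitating at k* yields 1492 − 79·k*².
Indifference: 1051 = 1492 − 79·k*², so k*² = (1492 − 1051) / 79 ≈ 5.5823.
k* = √5.5823 ≈ 2.36.

2.36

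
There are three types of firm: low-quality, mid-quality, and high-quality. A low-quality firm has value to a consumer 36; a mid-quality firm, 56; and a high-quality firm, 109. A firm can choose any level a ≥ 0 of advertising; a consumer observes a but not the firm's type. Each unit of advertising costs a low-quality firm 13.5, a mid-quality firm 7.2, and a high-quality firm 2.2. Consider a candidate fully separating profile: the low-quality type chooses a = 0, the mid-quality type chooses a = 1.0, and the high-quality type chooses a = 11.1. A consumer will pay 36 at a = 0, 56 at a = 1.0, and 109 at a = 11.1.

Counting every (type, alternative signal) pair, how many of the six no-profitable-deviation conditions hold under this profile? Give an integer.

5

Low-quality (own payoff 36): to a=1.0 gives 56 − 13.5×1.0 = 42.5 → profitable ✗; to a=11.1 gives 109 − 13.5×11.1 = -40.85 → no gain ✓.
High-quality (own payoff 109 − 2.2×11.1 = 84.58): to a=0 gives 36 → no gain ✓; to a=1.0 gives 56 − 2.2×1.0 = 53.8 → no gain ✓.
Mid-quality (own payoff 56 − 7.2×1.0 = 48.8): to a=0 gives 36 → no gain ✓; to a=11.1 gives 109 − 7.2×11.1 = 29.08 → no gain ✓.
5 of the 6 constraints hold; not an equilibrium.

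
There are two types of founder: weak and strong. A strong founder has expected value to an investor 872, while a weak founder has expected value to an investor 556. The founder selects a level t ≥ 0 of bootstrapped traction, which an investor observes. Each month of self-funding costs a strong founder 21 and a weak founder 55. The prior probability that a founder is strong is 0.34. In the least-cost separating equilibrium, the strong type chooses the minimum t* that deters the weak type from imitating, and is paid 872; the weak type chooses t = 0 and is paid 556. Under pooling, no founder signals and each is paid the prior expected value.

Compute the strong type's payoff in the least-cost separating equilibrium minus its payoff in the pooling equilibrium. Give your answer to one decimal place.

87.9

Least-cost separating signal: t* solves 556 = 872 − 55·t*, so t* = (872 − 556)/55 ≈ 5.7455.
Strong type's separating payoff: 872 − 21 × t* = 872 − 21 × (872 − 556)/55 = 872 − 6636/55 ≈ 751.345.
Pooling payoff: 0.34 × 872 + 0.66 × 556 = 663.44.
Difference: 751.345 − 663.44 = 87.905, i.e. 87.9 to one decimal place.
The strong type prefers to separate.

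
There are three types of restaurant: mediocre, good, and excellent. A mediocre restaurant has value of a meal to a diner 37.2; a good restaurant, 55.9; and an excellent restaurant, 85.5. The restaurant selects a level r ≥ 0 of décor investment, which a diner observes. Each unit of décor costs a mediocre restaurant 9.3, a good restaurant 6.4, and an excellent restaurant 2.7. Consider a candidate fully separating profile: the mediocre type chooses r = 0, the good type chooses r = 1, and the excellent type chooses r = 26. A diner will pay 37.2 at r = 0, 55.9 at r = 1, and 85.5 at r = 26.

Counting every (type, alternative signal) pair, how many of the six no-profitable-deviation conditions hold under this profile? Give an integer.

Good (own payoff 55.9 − 6.4×1 = 49.5): to r=0 gives 37.2 → no gain ✓; to r=26 gives 85.5 − 6.4×26 = -80.9 → no gain ✓.
Mediocre (own payoff 37.2): to r=1 gives 55.9 − 9.3×1 = 46.6 → profitable ✗; to r=26 gives 85.5 − 9.3×26 = -156.3 → no gain ✓.
Excellent (own payoff 85.5 − 2.7×26 = 15.3): to r=0 gives 37.2 → profitable ✗; to r=1 gives 55.9 − 2.7×1 = 53.2 → profitable ✗.
3 of the 6 constraints hold; not an equilibrium.

3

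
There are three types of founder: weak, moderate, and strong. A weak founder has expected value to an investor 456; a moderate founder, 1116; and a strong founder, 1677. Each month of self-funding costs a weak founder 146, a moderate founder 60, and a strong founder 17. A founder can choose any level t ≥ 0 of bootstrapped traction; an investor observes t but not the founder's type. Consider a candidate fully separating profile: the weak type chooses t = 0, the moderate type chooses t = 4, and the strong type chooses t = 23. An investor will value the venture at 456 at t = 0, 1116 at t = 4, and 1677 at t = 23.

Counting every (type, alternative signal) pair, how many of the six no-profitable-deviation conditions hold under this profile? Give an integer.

Weak (own payoff 456): to t=4 gives 1116 − 146×4 = 532 → profitable ✗; to t=23 gives 1677 − 146×23 = -1681 → no gain ✓.
Strong (own payoff 1677 − 17×23 = 1286): to t=0 gives 456 → no gain ✓; to t=4 gives 1116 − 17×4 = 1048 → no gain ✓.
Moderate (own payoff 1116 − 60×4 = 876): to t=0 gives 456 → no gain ✓; to t=23 gives 1677 − 60×23 = 297 → no gain ✓.
5 of the 6 constraints hold; not an equilibrium.

5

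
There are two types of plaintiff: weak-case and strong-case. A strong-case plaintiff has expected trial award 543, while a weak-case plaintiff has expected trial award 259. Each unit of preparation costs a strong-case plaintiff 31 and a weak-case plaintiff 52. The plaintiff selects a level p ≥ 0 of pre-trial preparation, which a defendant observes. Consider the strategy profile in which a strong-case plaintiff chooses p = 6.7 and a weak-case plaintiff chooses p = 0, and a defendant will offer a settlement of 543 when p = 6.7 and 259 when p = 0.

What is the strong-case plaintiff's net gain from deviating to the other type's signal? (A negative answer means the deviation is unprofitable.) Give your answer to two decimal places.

-76.30

Playing p = 6.7 the strong-case plaintiff receives 543 − 31 × 6.7 = 335.3.
Deviating to p = 0 yields 259 instead.
Gain from deviating: 259 − 335.3 = -76.30.
The gain is negative, so the strong-case type's incentive-compatibility constraint is satisfied.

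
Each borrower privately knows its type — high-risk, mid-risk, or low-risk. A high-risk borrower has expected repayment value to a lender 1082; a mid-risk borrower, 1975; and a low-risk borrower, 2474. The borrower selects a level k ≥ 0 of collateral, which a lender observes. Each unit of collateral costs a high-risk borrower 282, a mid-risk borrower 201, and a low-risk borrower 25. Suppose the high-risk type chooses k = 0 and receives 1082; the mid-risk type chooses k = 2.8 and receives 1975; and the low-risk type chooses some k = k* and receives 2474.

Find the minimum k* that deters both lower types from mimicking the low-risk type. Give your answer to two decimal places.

5.28

High-risk type (on-path payoff 1082) won't mimic when 1082 ≥ 2474 − 282·k*, i.e. k* ≥ 4.94.
Mid-risk type (on-path payoff 1975 − 201×2.8 = 1412.2) won't mimic when 1412.2 ≥ 2474 − 201·k*, i.e. k* ≥ 5.28.
Both must hold, so k* = max(4.94, 5.28) = 5.28. The mid-risk type's constraint binds.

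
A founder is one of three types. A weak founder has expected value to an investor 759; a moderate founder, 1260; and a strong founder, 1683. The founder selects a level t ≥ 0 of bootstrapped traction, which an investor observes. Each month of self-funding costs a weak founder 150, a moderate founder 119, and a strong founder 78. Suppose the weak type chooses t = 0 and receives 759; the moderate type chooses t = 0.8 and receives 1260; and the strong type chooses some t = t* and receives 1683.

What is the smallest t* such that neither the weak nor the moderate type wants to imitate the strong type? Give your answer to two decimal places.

6.16

Moderate type (on-path payoff 1260 − 119×0.8 = 1164.8) won't mimic when 1164.8 ≥ 1683 − 119·t*, i.e. t* ≥ 4.35.
Weak type (on-path payoff 759) won't mimic when 759 ≥ 1683 − 150·t*, i.e. t* ≥ 6.16.
Both must hold, so t* = max(6.16, 4.35) = 6.16. The weak type's constraint binds.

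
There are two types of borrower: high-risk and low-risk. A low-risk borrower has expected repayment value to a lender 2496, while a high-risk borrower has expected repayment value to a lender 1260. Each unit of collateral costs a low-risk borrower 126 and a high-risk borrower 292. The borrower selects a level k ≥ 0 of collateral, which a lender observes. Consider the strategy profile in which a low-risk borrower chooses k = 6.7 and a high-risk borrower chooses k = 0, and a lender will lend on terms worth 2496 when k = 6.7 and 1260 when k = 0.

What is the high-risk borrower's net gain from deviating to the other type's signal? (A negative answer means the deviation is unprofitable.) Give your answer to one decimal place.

-720.4

Playing k = 0 the high-risk borrower receives 1260.
Deviating to k = 6.7 brings payment 2496 at cost 292 × 6.7 = 1956.4, netting 539.6.
Gain from deviating: 539.6 − 1260 = -720.4.
The gain is negative, so the high-risk type's incentive-compatibility constraint is satisfied.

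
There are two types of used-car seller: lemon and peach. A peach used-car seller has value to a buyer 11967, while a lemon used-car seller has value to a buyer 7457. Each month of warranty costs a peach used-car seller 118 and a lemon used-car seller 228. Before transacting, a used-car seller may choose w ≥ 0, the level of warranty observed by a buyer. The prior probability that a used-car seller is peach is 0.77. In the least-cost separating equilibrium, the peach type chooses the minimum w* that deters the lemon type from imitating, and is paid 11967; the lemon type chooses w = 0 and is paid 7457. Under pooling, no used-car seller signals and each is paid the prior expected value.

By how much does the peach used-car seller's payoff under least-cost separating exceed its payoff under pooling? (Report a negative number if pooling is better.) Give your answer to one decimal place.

Least-cost separating signal: w* solves 7457 = 11967 − 228·w*, so w* = (11967 − 7457)/228 ≈ 19.7807.
Peach type's separating payoff: 11967 − 118 × w* = 11967 − 118 × (11967 − 7457)/228 = 11967 − 532180/228 ≈ 9632.877.
Pooling payoff: 0.77 × 11967 + 0.23 × 7457 = 10929.7.
Difference: 9632.877 − 10929.7 = -1296.823, i.e. -1296.8 to one decimal place.
The peach type would prefer the pooling outcome.

-1296.8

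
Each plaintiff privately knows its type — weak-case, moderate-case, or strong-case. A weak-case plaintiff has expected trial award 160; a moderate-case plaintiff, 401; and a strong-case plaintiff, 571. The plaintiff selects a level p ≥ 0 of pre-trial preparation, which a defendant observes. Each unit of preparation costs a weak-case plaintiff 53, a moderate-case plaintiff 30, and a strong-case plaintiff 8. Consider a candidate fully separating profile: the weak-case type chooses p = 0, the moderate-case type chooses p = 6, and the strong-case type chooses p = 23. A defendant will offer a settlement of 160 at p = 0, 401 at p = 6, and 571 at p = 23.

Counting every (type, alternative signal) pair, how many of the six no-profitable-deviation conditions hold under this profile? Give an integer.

Strong-case (own payoff 571 − 8×23 = 387): to p=0 gives 160 → no gain ✓; to p=6 gives 401 − 8×6 = 353 → no gain ✓.
Moderate-case (own payoff 401 − 30×6 = 221): to p=0 gives 160 → no gain ✓; to p=23 gives 571 − 30×23 = -119 → no gain ✓.
Weak-case (own payoff 160): to p=6 gives 401 − 53×6 = 83 → no gain ✓; to p=23 gives 571 − 53×23 = -648 → no gain ✓.
6 of the 6 constraints hold; this profile is a separating equilibrium.

6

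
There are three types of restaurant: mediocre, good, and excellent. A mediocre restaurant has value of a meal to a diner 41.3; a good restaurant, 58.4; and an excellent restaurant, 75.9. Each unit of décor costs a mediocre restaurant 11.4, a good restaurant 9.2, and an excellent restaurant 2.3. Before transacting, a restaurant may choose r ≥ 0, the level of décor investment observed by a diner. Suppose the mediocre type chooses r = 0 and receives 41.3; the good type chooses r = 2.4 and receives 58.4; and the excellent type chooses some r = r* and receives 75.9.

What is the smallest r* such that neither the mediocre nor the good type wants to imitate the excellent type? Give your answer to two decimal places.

Good type (on-path payoff 58.4 − 9.2×2.4 = 36.32) won't mimic when 36.32 ≥ 75.9 − 9.2·r*, i.e. r* ≥ 4.30.
Mediocre type (on-path payoff 41.3) won't mimic when 41.3 ≥ 75.9 − 11.4·r*, i.e. r* ≥ 3.04.
Both must hold, so r* = max(3.04, 4.30) = 4.30. The good type's constraint binds.

4.30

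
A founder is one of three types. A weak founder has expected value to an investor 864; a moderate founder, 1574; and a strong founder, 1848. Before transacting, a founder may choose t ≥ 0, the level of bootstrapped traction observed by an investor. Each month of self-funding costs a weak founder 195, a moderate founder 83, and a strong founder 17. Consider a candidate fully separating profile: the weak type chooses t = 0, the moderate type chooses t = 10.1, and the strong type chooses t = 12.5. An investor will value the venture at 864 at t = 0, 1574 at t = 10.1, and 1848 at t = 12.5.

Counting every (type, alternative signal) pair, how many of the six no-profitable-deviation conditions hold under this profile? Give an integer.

4

Weak (own payoff 864): to t=10.1 gives 1574 − 195×10.1 = -395.5 → no gain ✓; to t=12.5 gives 1848 − 195×12.5 = -589.5 → no gain ✓.
Strong (own payoff 1848 − 17×12.5 = 1635.5): to t=0 gives 864 → no gain ✓; to t=10.1 gives 1574 − 17×10.1 = 1402.3 → no gain ✓.
Moderate (own payoff 1574 − 83×10.1 = 735.7): to t=0 gives 864 → profitable ✗; to t=12.5 gives 1848 − 83×12.5 = 810.5 → profitable ✗.
4 of the 6 constraints hold; not an equilibrium.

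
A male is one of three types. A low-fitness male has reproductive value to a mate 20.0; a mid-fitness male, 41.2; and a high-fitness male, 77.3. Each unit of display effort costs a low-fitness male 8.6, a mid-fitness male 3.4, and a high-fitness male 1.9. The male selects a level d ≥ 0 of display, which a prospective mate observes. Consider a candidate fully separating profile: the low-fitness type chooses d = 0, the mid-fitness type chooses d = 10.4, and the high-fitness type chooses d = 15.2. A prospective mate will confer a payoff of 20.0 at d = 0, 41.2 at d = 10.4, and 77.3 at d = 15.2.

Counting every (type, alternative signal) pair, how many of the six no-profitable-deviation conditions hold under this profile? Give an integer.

High-fitness (own payoff 77.3 − 1.9×15.2 = 48.42): to d=0 gives 20.0 → no gain ✓; to d=10.4 gives 41.2 − 1.9×10.4 = 21.44 → no gain ✓.
Low-fitness (own payoff 20.0): to d=10.4 gives 41.2 − 8.6×10.4 = -48.24 → no gain ✓; to d=15.2 gives 77.3 − 8.6×15.2 = -53.42 → no gain ✓.
Mid-fitness (own payoff 41.2 − 3.4×10.4 = 5.84): to d=0 gives 20.0 → profitable ✗; to d=15.2 gives 77.3 − 3.4×15.2 = 25.62 → profitable ✗.
4 of the 6 constraints hold; not an equilibrium.

4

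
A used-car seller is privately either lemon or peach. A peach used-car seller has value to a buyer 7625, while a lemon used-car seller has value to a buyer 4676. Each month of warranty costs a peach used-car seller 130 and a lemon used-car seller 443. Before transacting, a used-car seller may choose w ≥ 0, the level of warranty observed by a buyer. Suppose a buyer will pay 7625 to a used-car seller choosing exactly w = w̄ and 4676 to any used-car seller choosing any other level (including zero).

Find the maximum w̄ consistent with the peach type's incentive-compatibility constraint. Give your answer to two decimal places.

22.68

Choosing w̄ yields the peach type 7625 − 130·w̄; choosing zero yields 4676.
The peach type is indifferent at 7625 − 130·w̄ = 4676, i.e. w̄ = (7625 − 4676) / 130 ≈ 22.68.
For any w̄ above 22.68 the peach type would rather pool at zero, so separation collapses.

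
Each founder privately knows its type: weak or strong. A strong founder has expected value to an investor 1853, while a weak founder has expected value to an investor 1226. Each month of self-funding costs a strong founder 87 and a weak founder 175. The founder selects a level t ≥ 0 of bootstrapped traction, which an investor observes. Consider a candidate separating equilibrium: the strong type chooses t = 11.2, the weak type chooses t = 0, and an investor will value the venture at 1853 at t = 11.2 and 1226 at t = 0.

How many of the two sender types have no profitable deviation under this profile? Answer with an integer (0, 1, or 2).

Weak type: stay at 0 → 1226; mimic → 1853 − 175 × 11.2 = -107. IC holds (1226 ≥ -107).
Strong type: signal → 1853 − 87 × 11.2 = 878.6; deviate to 0 → 1226. IC fails (878.6 < 1226).
1 of 2 constraints hold, so this profile is not an equilibrium.

1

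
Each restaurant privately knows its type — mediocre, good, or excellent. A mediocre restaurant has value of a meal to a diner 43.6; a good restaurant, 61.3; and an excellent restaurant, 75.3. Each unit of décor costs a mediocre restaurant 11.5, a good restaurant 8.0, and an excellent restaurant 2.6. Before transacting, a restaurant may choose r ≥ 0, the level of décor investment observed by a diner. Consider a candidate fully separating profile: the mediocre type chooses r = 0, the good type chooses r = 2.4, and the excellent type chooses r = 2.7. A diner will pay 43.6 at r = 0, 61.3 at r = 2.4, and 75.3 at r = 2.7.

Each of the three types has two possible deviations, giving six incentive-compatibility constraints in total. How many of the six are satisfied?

3

Mediocre (own payoff 43.6): to r=2.4 gives 61.3 − 11.5×2.4 = 33.7 → no gain ✓; to r=2.7 gives 75.3 − 11.5×2.7 = 44.25 → profitable ✗.
Good (own payoff 61.3 − 8.0×2.4 = 42.1): to r=0 gives 43.6 → profitable ✗; to r=2.7 gives 75.3 − 8.0×2.7 = 53.7 → profitable ✗.
Excellent (own payoff 75.3 − 2.6×2.7 = 68.28): to r=0 gives 43.6 → no gain ✓; to r=2.4 gives 61.3 − 2.6×2.4 = 55.06 → no gain ✓.
3 of the 6 constraints hold; not an equilibrium.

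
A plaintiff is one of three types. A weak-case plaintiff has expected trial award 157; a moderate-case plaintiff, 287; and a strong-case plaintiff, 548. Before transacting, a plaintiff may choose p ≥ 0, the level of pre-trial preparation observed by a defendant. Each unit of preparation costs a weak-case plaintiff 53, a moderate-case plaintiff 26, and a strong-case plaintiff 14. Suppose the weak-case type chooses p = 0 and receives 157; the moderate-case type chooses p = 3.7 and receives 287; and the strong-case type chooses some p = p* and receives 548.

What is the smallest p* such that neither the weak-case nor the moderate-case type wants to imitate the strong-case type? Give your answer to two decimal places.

Moderate-case type (on-path payoff 287 − 26×3.7 = 190.8) won't mimic when 190.8 ≥ 548 − 26·p*, i.e. p* ≥ 13.74.
Weak-case type (on-path payoff 157) won't mimic when 157 ≥ 548 − 53·p*, i.e. p* ≥ 7.38.
Both must hold, so p* = max(7.38, 13.74) = 13.74. The moderate-case type's constraint binds.

13.74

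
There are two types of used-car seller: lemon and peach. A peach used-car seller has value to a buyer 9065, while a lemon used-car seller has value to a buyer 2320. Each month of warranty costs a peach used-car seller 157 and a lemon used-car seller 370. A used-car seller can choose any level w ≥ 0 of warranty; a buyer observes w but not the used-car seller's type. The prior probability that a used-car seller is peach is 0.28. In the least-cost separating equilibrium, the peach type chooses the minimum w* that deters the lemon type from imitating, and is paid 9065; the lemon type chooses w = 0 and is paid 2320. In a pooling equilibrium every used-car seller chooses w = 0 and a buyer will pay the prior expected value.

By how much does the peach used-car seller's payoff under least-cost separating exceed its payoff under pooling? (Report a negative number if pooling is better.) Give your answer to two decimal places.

Least-cost separating signal: w* solves 2320 = 9065 − 370·w*, so w* = (9065 − 2320)/370 ≈ 18.2297.
Peach type's separating payoff: 9065 − 157 × w* = 9065 − 157 × (9065 − 2320)/370 = 9065 − 1058965/370 ≈ 6202.9324.
Pooling payoff: 0.28 × 9065 + 0.72 × 2320 = 4208.6.
Difference: 6202.9324 − 4208.6 = 1994.3324, i.e. 1994.33 to two decimal places.
The peach type prefers to separate.

1994.33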